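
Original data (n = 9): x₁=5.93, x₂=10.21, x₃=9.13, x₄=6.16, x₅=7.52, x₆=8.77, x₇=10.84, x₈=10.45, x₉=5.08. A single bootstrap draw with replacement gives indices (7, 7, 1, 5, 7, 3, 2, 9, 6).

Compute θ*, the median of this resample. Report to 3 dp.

θ* = 9.130

Resample values: 10.84, 10.84, 5.93, 7.52, 10.84, 9.13, 10.21, 5.08, 8.77.
Sorted: 5.08, 5.93, 7.52, 8.77, 9.13, 10.21, 10.84, 10.84, 10.84
Median = middle value = 9.130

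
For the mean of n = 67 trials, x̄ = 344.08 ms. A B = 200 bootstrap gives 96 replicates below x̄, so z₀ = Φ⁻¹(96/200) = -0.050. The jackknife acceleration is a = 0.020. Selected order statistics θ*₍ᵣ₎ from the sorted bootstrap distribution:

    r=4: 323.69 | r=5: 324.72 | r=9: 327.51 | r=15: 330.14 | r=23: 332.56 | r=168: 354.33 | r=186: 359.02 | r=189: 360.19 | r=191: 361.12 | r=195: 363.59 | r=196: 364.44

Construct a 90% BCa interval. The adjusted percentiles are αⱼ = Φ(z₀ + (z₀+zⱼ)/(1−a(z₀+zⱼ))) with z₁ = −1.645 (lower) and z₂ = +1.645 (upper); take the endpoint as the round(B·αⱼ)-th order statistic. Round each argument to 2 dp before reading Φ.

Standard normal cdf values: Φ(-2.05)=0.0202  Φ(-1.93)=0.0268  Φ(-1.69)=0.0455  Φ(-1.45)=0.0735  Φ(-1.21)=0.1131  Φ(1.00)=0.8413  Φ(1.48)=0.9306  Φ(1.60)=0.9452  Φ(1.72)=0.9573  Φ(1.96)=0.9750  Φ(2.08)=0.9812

Lower: z₀ + z₁ = -0.050 + (-1.645) = -1.695; 1 − a(z₀+z₁) = 1 − (0.020)(-1.695) = 1.0339; argument = -0.050 + (-1.695)/1.0339 = -1.6894 → -1.69.
α₁ = Φ(-1.69) = 0.0455; rank = round(200 × 0.0455) = 9; θ*₍9₎ = 327.51.
Upper: z₀ + z₂ = 1.595; 1 − a(z₀+z₂) = 0.9681; argument = 1.5976 → 1.60; α₂ = 0.9452; rank = 189; θ*₍189₎ = 360.19.

(327.51, 360.19)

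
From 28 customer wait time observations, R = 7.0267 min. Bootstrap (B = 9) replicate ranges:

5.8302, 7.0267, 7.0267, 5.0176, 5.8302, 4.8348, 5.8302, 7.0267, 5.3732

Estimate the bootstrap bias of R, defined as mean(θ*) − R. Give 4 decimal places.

mean(θ*) = (5.8302 + 7.0267 + 7.0267 + 5.0176 + 5.8302 + 4.8348 + 5.8302 + 7.0267 + 5.3732) / 9 = 5.97737
bias = 5.97737 − 7.0267

bias = −1.0493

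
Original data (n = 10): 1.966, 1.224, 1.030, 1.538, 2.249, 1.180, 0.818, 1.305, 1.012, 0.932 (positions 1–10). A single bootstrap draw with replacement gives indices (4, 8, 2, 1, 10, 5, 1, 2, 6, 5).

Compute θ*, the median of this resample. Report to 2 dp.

θ* = 1.42

Resample values: 1.538, 1.305, 1.224, 1.966, 0.932, 2.249, 1.966, 1.224, 1.180, 2.249.
Sorted: 0.932, 1.180, 1.224, 1.224, 1.305, 1.538, 1.966, 1.966, 2.249, 2.249
Median = average of the two middle values = 1.42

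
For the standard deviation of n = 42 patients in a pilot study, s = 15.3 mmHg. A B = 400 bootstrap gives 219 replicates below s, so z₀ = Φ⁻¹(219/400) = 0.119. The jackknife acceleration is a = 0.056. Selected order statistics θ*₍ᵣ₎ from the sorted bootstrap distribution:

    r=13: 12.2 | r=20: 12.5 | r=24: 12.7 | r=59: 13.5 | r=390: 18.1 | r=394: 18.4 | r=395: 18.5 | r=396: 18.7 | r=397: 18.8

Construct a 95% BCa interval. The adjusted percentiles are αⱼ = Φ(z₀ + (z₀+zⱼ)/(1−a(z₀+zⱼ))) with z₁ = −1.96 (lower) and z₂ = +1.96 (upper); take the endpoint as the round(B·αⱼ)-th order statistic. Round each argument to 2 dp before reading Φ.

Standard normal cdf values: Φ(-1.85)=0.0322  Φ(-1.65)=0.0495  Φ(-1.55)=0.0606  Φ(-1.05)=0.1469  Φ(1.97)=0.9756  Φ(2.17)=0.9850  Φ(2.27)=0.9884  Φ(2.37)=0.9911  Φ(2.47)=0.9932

(12.7, 18.8)

Lower: z₀ + z₁ = 0.119 + (-1.960) = -1.841; 1 − a(z₀+z₁) = 1 − (0.056)(-1.841) = 1.1031; argument = 0.119 + (-1.841)/1.1031 = -1.5499 → -1.55.
α₁ = Φ(-1.55) = 0.0606; rank = round(400 × 0.0606) = 24; θ*₍24₎ = 12.7.
Upper: z₀ + z₂ = 2.079; 1 − a(z₀+z₂) = 0.8836; argument = 2.4719 → 2.47; α₂ = 0.9932; rank = 397; θ*₍397₎ = 18.8.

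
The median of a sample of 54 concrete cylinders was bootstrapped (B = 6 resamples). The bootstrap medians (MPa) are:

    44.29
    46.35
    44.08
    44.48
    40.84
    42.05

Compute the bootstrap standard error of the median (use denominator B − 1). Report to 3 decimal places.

SE* = 1.951

Bootstrap SE is the standard deviation of the 6 replicate medians.
Mean of replicates: (44.29 + 46.35 + 44.08 + 44.48 + 40.84 + 42.05) / 6 = 262.0900 / 6 = 43.6817
Sum of squared deviations: (+0.6083)² + (+2.6683)² + (+0.3983)² + (+0.7983)² + (−2.8417)² + (−1.6317)² = 19.0235
Variance = 19.0235 / 5 = 3.8047
SE* = √3.8047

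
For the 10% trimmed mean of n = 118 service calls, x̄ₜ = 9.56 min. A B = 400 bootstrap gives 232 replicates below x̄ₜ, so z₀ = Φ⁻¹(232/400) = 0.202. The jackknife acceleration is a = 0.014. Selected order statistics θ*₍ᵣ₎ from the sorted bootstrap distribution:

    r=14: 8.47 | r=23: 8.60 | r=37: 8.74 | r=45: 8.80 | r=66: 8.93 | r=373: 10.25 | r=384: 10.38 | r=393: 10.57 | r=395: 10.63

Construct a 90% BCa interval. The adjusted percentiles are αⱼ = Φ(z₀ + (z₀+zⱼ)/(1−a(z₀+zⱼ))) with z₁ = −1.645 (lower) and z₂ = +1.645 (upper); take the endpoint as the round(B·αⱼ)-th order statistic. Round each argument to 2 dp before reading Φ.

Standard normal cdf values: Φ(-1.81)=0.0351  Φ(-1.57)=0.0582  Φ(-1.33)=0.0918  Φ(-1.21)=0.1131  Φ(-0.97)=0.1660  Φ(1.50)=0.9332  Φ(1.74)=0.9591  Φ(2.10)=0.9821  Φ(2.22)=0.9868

(8.80, 10.57)

Lower: z₀ + z₁ = 0.202 + (-1.645) = -1.443; 1 − a(z₀+z₁) = 1 − (0.014)(-1.443) = 1.0202; argument = 0.202 + (-1.443)/1.0202 = -1.2124 → -1.21.
α₁ = Φ(-1.21) = 0.1131; rank = round(400 × 0.1131) = 45; θ*₍45₎ = 8.80.
Upper: z₀ + z₂ = 1.847; 1 − a(z₀+z₂) = 0.9741; argument = 2.0980 → 2.10; α₂ = 0.9821; rank = 393; θ*₍393₎ = 10.57.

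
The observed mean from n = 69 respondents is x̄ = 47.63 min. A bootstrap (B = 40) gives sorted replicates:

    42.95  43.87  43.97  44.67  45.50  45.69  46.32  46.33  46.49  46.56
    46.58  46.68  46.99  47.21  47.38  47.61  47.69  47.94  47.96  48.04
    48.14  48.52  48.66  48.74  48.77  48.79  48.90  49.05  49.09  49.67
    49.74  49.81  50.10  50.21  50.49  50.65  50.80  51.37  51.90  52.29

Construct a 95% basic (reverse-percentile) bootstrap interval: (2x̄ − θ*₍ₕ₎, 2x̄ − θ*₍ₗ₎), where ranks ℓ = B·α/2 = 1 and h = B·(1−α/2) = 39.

(43.36, 52.31)

Percentile endpoints at ranks 1 and 39: θ*₍1₎ = 42.95, θ*₍39₎ = 51.90.
Basic interval reflects these around x̄:
  lower = 2 × 47.63 − 51.90 = 43.36
  upper = 2 × 47.63 − 42.95 = 52.31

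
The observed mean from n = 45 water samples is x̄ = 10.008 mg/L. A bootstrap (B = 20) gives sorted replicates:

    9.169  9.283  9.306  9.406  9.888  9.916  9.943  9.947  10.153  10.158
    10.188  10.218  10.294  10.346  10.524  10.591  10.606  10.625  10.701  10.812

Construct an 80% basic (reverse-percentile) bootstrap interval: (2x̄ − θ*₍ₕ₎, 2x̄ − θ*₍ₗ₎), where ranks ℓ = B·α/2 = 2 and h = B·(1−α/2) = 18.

(9.391, 10.733)

Percentile endpoints at ranks 2 and 18: θ*₍2₎ = 9.283, θ*₍18₎ = 10.625.
Basic interval reflects these around x̄:
  lower = 2 × 10.008 − 10.625 = 9.391
  upper = 2 × 10.008 − 9.283 = 10.733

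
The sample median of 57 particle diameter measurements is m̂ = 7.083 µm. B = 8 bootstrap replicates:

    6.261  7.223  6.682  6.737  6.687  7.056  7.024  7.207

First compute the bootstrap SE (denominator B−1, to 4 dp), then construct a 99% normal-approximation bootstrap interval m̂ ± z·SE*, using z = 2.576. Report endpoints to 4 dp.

(6.2381, 7.9279)

Mean of replicates = 6.8596; sum of squared deviations = 0.7530; SE* = √(0.7530/7) = 0.3280
Margin = 2.576 × 0.3280 = 0.84493
Interval: 7.083 ± 0.84493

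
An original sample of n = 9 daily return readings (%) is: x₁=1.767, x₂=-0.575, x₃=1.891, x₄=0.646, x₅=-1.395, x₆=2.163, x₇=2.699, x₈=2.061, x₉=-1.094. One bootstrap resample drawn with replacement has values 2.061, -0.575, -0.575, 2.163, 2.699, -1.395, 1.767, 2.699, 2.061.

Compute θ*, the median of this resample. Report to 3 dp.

Sorted: -1.395, -0.575, -0.575, 1.767, 2.061, 2.061, 2.163, 2.699, 2.699
Median = middle value = 2.061

θ* = 2.061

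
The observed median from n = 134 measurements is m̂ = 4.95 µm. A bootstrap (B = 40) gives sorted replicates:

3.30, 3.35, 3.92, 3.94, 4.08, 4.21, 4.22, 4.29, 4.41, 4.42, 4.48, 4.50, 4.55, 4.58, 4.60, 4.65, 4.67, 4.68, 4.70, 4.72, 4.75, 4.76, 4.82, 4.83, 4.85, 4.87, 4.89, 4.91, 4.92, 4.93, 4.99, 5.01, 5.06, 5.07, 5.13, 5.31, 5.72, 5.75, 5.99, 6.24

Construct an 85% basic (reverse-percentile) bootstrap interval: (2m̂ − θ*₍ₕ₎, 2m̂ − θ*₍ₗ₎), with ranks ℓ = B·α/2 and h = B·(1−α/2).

(4.18, 5.98)

Percentile endpoints at ranks 3 and 37: θ*₍3₎ = 3.92, θ*₍37₎ = 5.72.
Basic interval reflects these around m̂:
  lower = 2 × 4.95 − 5.72 = 4.18
  upper = 2 × 4.95 − 3.92 = 5.98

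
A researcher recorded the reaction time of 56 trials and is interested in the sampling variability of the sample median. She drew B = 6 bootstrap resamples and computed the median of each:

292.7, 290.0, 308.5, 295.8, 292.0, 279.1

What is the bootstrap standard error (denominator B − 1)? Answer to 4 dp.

SE* = 9.5015

Bootstrap SE is the standard deviation of the 6 replicate medians.
Mean of replicates: (292.7 + 290.0 + 308.5 + 295.8 + 292.0 + 279.1) / 6 = 1758.10000 / 6 = 293.01667
Sum of squared deviations: (−0.31667)² + (−3.01667)² + (+15.48333)² + (+2.78333)² + (−1.01667)² + (−13.91667)² = 451.38833
Variance = 451.38833 / 5 = 90.27767
SE* = √90.27767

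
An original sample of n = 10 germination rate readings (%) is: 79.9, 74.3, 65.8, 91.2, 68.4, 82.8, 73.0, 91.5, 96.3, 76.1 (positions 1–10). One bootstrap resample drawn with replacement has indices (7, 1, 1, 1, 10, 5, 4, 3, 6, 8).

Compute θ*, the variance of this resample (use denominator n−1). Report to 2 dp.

Resample values: 73.0, 79.9, 79.9, 79.9, 76.1, 68.4, 91.2, 65.8, 82.8, 91.5.
Mean = 78.8500; sum of squared deviations = 652.7450
s² = 652.7450 / 9 = 72.5272

θ* = 72.53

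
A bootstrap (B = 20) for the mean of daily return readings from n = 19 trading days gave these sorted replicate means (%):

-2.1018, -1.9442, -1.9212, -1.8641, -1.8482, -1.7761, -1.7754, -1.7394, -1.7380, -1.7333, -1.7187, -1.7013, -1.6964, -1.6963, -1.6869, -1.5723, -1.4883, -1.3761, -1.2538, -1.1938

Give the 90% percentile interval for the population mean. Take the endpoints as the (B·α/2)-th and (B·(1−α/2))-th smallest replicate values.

(-2.1018, -1.2538)

α = 0.10; lower rank = 20 × 0.050 = 1; upper rank = 20 × 0.950 = 19.
The 1st smallest replicate is -2.1018; the 19th is -1.2538.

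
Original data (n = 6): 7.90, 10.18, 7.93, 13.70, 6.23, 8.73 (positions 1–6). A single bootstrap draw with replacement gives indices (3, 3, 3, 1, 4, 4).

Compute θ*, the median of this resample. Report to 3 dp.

θ* = 7.930

Resample values: 7.93, 7.93, 7.93, 7.90, 13.70, 13.70.
Sorted: 7.90, 7.93, 7.93, 7.93, 13.70, 13.70
Median = average of the two middle values = 7.930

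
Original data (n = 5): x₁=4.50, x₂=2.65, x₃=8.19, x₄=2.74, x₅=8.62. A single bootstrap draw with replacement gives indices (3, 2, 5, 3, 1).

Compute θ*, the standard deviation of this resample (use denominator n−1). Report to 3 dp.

Resample values: 8.19, 2.65, 8.62, 8.19, 4.50.
Mean = 6.4300; sum of squared deviations = 29.0046
s² = 29.0046 / 4 = 7.2511
s = √7.2511 = 2.693

θ* = 2.693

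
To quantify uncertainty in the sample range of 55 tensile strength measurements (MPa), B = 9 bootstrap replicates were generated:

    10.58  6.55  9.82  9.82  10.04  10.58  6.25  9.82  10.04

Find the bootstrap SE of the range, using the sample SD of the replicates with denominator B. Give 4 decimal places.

SE* = 1.5650

Bootstrap SE is the standard deviation of the 9 replicate ranges.
Mean of replicates: (10.58 + 6.55 + 9.82 + 9.82 + 10.04 + 10.58 + 6.25 + 9.82 + 10.04) / 9 = 83.50000 / 9 = 9.27778
Sum of squared deviations: (+1.30222)² + (−2.72778)² + (+0.54222)² + (+0.54222)² + (+0.76222)² + (+1.30222)² + (−3.02778)² + (+0.54222)² + (+0.76222)² = 22.04376
Variance = 22.04376 / 9 = 2.44931
SE* = √2.44931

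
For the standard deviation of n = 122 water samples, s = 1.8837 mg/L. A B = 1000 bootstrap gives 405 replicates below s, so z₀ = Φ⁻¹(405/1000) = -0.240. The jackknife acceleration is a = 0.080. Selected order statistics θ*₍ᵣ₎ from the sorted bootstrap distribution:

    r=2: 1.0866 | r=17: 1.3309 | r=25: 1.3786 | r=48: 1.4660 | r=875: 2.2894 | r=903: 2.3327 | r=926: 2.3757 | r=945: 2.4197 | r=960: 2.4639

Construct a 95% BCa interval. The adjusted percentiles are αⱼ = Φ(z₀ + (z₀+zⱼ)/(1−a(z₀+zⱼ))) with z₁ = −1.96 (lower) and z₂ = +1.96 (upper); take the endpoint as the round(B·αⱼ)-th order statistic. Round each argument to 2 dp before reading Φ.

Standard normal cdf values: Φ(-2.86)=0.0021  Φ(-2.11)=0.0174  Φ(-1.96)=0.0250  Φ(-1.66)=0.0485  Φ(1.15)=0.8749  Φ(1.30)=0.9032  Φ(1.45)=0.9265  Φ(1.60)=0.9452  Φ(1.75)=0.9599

Lower: z₀ + z₁ = -0.240 + (-1.960) = -2.200; 1 − a(z₀+z₁) = 1 − (0.080)(-2.200) = 1.1760; argument = -0.240 + (-2.200)/1.1760 = -2.1107 → -2.11.
α₁ = Φ(-2.11) = 0.0174; rank = round(1000 × 0.0174) = 17; θ*₍17₎ = 1.3309.
Upper: z₀ + z₂ = 1.720; 1 − a(z₀+z₂) = 0.8624; argument = 1.7544 → 1.75; α₂ = 0.9599; rank = 960; θ*₍960₎ = 2.4639.

(1.3309, 2.4639)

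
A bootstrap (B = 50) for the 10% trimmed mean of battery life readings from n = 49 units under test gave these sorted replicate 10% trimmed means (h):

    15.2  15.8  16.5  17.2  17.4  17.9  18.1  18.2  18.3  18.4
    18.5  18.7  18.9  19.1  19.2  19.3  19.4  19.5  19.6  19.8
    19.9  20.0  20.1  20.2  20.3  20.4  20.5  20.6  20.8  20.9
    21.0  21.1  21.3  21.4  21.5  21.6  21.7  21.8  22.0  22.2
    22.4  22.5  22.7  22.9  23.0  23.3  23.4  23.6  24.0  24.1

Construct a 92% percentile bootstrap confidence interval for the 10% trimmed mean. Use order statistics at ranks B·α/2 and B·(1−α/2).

α = 0.08; lower rank = 50 × 0.040 = 2; upper rank = 50 × 0.960 = 48.
The 2nd smallest replicate is 15.8; the 48th is 23.6.

(15.8, 23.6)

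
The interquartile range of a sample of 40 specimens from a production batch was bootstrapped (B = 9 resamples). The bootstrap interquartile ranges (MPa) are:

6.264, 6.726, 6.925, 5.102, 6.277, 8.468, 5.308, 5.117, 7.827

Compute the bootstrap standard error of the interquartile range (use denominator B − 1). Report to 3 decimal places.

Bootstrap SE is the standard deviation of the 9 replicate interquartile ranges.
Mean of replicates: (6.264 + 6.726 + 6.925 + 5.102 + 6.277 + 8.468 + 5.308 + 5.117 + 7.827) / 9 = 58.0140 / 9 = 6.4460
Sum of squared deviations: (−0.1820)² + (+0.2800)² + (+0.4790)² + (−1.3440)² + (−0.1690)² + (+2.0220)² + (−1.1380)² + (−1.3290)² + (+1.3810)² = 11.2328
Variance = 11.2328 / 8 = 1.4041
SE* = √1.4041

SE* = 1.185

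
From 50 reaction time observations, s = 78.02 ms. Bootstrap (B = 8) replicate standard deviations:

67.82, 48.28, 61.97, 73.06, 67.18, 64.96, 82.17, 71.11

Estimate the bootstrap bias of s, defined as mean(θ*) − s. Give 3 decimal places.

mean(θ*) = (67.82 + 48.28 + 61.97 + 73.06 + 67.18 + 64.96 + 82.17 + 71.11) / 8 = 67.0687
bias = 67.0687 − 78.02

bias = −10.951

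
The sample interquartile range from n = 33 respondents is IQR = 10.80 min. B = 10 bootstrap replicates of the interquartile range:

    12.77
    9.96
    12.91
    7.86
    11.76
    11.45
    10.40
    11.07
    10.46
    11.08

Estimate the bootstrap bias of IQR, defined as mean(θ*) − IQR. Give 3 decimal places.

mean(θ*) = (12.77 + 9.96 + 12.91 + 7.86 + 11.76 + 11.45 + 10.40 + 11.07 + 10.46 + 11.08) / 10 = 10.9720
bias = 10.9720 − 10.80

bias = +0.172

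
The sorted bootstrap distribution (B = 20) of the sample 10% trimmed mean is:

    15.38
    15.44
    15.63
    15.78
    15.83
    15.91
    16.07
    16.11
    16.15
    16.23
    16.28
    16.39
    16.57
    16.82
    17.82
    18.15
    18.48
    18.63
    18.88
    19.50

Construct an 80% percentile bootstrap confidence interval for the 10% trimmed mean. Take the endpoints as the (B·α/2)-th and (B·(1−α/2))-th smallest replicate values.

(15.44, 18.63)

α = 0.20; lower rank = 20 × 0.100 = 2; upper rank = 20 × 0.900 = 18.
The 2nd smallest replicate is 15.44; the 18th is 18.63.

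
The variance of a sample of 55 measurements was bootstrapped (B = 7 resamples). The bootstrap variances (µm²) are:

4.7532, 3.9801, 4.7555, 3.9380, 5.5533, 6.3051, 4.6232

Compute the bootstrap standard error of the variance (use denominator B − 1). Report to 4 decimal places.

Bootstrap SE is the standard deviation of the 7 replicate variances.
Mean of replicates: (4.7532 + 3.9801 + 4.7555 + 3.9380 + 5.5533 + 6.3051 + 4.6232) / 7 = 33.90840 / 7 = 4.84406
Sum of squared deviations: (−0.09086)² + (−0.86396)² + (−0.08856)² + (−0.90606)² + (+0.70924)² + (+1.46104)² + (−0.22086)² = 4.26991
Variance = 4.26991 / 6 = 0.71165
SE* = √0.71165

SE* = 0.8436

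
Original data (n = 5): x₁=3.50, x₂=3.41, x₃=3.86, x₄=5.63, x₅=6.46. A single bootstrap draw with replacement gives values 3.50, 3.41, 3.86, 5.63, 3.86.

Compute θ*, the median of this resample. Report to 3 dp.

θ* = 3.860

Sorted: 3.41, 3.50, 3.86, 3.86, 5.63
Median = middle value = 3.860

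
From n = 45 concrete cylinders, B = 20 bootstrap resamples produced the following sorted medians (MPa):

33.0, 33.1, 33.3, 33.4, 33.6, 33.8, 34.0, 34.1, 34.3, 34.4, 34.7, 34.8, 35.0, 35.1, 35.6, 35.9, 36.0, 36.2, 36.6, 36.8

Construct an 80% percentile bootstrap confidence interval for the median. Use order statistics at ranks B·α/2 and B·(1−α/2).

α = 0.20; lower rank = 20 × 0.100 = 2; upper rank = 20 × 0.900 = 18.
The 2nd smallest replicate is 33.1; the 18th is 36.2.

(33.1, 36.2)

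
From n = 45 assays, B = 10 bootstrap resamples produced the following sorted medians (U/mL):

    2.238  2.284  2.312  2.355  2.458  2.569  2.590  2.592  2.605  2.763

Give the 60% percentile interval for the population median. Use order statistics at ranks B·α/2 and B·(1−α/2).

(2.284, 2.592)

α = 0.40; lower rank = 10 × 0.200 = 2; upper rank = 10 × 0.800 = 8.
The 2nd smallest replicate is 2.284; the 8th is 2.592.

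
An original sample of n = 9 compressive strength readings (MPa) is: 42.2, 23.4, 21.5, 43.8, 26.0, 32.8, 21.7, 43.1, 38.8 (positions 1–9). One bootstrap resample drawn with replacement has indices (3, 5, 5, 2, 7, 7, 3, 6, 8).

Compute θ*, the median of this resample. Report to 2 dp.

θ* = 23.40

Resample values: 21.5, 26.0, 26.0, 23.4, 21.7, 21.7, 21.5, 32.8, 43.1.
Sorted: 21.5, 21.5, 21.7, 21.7, 23.4, 26.0, 26.0, 32.8, 43.1
Median = middle value = 23.40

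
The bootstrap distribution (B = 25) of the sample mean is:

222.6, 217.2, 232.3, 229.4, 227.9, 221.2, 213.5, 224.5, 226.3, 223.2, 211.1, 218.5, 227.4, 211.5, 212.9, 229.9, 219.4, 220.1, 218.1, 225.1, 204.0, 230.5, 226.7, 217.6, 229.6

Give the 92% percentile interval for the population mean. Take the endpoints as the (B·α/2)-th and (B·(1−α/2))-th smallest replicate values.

Sorted replicates: 204.0, 211.1, 211.5, 212.9, 213.5, 217.2, 217.6, 218.1, 218.5, 219.4, 220.1, 221.2, 222.6, 223.2, 224.5, 225.1, 226.3, 226.7, 227.4, 227.9, 229.4, 229.6, 229.9, 230.5, 232.3
α = 0.08; lower rank = 25 × 0.040 = 1; upper rank = 25 × 0.960 = 24.
The 1st smallest replicate is 204.0; the 24th is 230.5.

(204.0, 230.5)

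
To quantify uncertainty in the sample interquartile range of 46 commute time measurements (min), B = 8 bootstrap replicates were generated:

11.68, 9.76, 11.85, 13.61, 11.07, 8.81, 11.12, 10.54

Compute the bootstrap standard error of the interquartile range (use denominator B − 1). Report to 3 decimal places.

Bootstrap SE is the standard deviation of the 8 replicate interquartile ranges.
Mean of replicates: (11.68 + 9.76 + 11.85 + 13.61 + 11.07 + 8.81 + 11.12 + 10.54) / 8 = 88.4400 / 8 = 11.0550
Sum of squared deviations: (+0.6250)² + (−1.2950)² + (+0.7950)² + (+2.5550)² + (+0.0150)² + (−2.2450)² + (+0.0650)² + (−0.5150)² = 14.5374
Variance = 14.5374 / 7 = 2.0768
SE* = √2.0768

SE* = 1.441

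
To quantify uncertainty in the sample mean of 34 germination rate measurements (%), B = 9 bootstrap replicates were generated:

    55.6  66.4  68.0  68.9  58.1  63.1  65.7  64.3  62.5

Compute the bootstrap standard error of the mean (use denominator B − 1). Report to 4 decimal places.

Bootstrap SE is the standard deviation of the 9 replicate means.
Mean of replicates: (55.6 + 66.4 + 68.0 + 68.9 + 58.1 + 63.1 + 65.7 + 64.3 + 62.5) / 9 = 572.60000 / 9 = 63.62222
Sum of squared deviations: (−8.02222)² + (+2.77778)² + (+4.37778)² + (+5.27778)² + (−5.52222)² + (−0.52222)² + (+2.07778)² + (+0.67778)² + (−1.12222)² = 155.89556
Variance = 155.89556 / 8 = 19.48694
SE* = √19.48694

SE* = 4.4144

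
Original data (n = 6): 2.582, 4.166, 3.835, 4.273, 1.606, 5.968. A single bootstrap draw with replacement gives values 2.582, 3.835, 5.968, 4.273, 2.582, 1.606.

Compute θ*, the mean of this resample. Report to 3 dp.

θ* = 3.474

Mean = (2.582 + 3.835 + 5.968 + 4.273 + 2.582 + 1.606) / 6 = 20.8460 / 6 = 3.474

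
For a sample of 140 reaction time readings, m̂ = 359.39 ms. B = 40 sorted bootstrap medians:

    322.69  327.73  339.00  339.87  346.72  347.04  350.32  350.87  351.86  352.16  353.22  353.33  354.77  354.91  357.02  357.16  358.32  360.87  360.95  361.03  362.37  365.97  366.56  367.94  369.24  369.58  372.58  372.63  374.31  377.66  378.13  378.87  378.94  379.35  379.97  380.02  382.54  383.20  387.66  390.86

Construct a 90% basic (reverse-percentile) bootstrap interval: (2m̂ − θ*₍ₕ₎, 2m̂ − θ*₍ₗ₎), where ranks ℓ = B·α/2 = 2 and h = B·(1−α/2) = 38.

Percentile endpoints at ranks 2 and 38: θ*₍2₎ = 327.73, θ*₍38₎ = 383.20.
Basic interval reflects these around m̂:
  lower = 2 × 359.39 − 383.20 = 335.58
  upper = 2 × 359.39 − 327.73 = 391.05

(335.58, 391.05)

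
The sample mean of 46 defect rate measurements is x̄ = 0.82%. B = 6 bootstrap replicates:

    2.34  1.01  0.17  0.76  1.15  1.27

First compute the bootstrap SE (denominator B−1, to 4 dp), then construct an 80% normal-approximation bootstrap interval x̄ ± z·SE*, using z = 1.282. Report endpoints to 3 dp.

Mean of replicates = 1.1167; sum of squared deviations = 2.5559; SE* = √(2.5559/5) = 0.7150
Margin = 1.282 × 0.7150 = 0.9166
Interval: 0.82 ± 0.9166

(-0.097, 1.737)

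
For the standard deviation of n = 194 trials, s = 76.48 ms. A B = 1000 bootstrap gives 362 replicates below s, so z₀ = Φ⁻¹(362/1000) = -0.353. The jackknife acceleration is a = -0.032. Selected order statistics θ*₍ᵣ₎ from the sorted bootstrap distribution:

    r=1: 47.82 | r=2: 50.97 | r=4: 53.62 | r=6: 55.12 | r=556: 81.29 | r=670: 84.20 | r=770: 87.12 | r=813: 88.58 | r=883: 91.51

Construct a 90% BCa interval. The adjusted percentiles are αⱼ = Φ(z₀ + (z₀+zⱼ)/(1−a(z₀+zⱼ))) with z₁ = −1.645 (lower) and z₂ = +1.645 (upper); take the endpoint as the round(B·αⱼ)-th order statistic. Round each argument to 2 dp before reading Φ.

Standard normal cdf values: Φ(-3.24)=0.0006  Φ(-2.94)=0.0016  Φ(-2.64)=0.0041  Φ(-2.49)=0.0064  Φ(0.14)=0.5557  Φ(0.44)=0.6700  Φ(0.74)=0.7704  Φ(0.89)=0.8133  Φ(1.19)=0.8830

Lower: z₀ + z₁ = -0.353 + (-1.645) = -1.998; 1 − a(z₀+z₁) = 1 − (-0.032)(-1.998) = 0.9361; argument = -0.353 + (-1.998)/0.9361 = -2.4875 → -2.49.
α₁ = Φ(-2.49) = 0.0064; rank = round(1000 × 0.0064) = 6; θ*₍6₎ = 55.12.
Upper: z₀ + z₂ = 1.292; 1 − a(z₀+z₂) = 1.0413; argument = 0.8877 → 0.89; α₂ = 0.8133; rank = 813; θ*₍813₎ = 88.58.

(55.12, 88.58)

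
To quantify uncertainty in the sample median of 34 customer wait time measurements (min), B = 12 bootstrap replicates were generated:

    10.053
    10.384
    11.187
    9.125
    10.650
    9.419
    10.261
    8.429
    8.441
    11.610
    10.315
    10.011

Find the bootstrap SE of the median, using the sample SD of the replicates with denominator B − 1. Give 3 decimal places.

SE* = 0.988

Bootstrap SE is the standard deviation of the 12 replicate medians.
Mean of replicates: (10.053 + 10.384 + 11.187 + 9.125 + 10.650 + 9.419 + 10.261 + 8.429 + 8.441 + 11.610 + 10.315 + 10.011) / 12 = 119.8850 / 12 = 9.9904
Sum of squared deviations: (+0.0626)² + (+0.3936)² + (+1.1966)² + (−0.8654)² + (+0.6596)² + (−0.5714)² + (+0.2706)² + (−1.5614)² + (−1.5494)² + (+1.6196)² + (+0.3246)² + (+0.0206)² = 10.7419
Variance = 10.7419 / 11 = 0.9765
SE* = √0.9765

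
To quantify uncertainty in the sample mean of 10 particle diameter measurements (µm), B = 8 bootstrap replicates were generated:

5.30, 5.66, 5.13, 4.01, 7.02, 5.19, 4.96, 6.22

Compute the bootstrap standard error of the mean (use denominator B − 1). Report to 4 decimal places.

SE* = 0.8950

Bootstrap SE is the standard deviation of the 8 replicate means.
Mean of replicates: (5.30 + 5.66 + 5.13 + 4.01 + 7.02 + 5.19 + 4.96 + 6.22) / 8 = 43.49000 / 8 = 5.43625
Sum of squared deviations: (−0.13625)² + (+0.22375)² + (−0.30625)² + (−1.42625)² + (+1.58375)² + (−0.24625)² + (−0.47625)² + (+0.78375)² = 5.60659
Variance = 5.60659 / 7 = 0.80094
SE* = √0.80094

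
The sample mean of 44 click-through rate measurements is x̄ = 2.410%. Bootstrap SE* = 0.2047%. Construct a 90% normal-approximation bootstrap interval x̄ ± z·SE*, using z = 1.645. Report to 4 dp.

Margin = 1.645 × 0.2047 = 0.33673
Interval: 2.410 ± 0.33673

(2.0733, 2.7467)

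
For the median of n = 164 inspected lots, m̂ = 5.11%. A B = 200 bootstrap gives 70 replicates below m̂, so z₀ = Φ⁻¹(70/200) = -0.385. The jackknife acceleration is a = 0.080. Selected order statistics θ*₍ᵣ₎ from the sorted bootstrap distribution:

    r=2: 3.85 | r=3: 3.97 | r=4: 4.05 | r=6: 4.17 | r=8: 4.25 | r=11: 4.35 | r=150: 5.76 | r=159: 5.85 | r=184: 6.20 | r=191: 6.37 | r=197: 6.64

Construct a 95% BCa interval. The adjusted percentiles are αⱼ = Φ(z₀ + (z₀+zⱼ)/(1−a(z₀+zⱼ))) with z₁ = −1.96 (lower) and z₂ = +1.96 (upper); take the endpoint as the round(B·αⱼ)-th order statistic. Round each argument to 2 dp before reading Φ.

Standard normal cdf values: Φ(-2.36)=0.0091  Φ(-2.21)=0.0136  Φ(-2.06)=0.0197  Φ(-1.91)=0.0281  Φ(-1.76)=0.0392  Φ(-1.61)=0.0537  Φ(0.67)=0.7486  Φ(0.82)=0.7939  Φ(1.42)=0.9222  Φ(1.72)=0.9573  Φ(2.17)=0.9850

(3.85, 6.20)

Lower: z₀ + z₁ = -0.385 + (-1.960) = -2.345; 1 − a(z₀+z₁) = 1 − (0.080)(-2.345) = 1.1876; argument = -0.385 + (-2.345)/1.1876 = -2.3596 → -2.36.
α₁ = Φ(-2.36) = 0.0091; rank = round(200 × 0.0091) = 2; θ*₍2₎ = 3.85.
Upper: z₀ + z₂ = 1.575; 1 − a(z₀+z₂) = 0.8740; argument = 1.4171 → 1.42; α₂ = 0.9222; rank = 184; θ*₍184₎ = 6.20.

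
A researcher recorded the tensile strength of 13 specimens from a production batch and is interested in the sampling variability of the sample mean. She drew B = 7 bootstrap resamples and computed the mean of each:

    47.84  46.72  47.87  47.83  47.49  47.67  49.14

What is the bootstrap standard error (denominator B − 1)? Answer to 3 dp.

SE* = 0.717

Bootstrap SE is the standard deviation of the 7 replicate means.
Mean of replicates: (47.84 + 46.72 + 47.87 + 47.83 + 47.49 + 47.67 + 49.14) / 7 = 334.5600 / 7 = 47.7943
Sum of squared deviations: (+0.0457)² + (−1.0743)² + (+0.0757)² + (+0.0357)² + (−0.3043)² + (−0.1243)² + (+1.3457)² = 3.0822
Variance = 3.0822 / 6 = 0.5137
SE* = √0.5137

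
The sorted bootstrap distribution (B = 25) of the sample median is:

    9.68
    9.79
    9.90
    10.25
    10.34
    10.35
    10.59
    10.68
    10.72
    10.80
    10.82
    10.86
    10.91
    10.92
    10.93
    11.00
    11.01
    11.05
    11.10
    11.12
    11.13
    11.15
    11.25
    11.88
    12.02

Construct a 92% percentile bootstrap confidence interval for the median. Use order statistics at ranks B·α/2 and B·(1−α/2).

(9.68, 11.88)

α = 0.08; lower rank = 25 × 0.040 = 1; upper rank = 25 × 0.960 = 24.
The 1st smallest replicate is 9.68; the 24th is 11.88.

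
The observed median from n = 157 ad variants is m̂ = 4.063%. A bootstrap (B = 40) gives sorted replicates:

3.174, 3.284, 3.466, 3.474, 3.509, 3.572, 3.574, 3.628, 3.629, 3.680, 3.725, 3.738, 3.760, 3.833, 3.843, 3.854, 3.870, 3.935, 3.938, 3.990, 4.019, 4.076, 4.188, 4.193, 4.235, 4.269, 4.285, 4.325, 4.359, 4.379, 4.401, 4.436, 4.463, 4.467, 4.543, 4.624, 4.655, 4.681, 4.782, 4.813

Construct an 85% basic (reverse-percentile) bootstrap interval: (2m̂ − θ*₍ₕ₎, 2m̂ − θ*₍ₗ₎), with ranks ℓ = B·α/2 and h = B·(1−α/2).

(3.471, 4.660)

Percentile endpoints at ranks 3 and 37: θ*₍3₎ = 3.466, θ*₍37₎ = 4.655.
Basic interval reflects these around m̂:
  lower = 2 × 4.063 − 4.655 = 3.471
  upper = 2 × 4.063 − 3.466 = 4.660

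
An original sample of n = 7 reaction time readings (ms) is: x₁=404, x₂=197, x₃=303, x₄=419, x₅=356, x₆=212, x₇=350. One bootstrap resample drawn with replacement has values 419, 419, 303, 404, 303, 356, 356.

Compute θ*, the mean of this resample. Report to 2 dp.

Mean = (419 + 419 + 303 + 404 + 303 + 356 + 356) / 7 = 2560.0 / 7 = 365.71

θ* = 365.71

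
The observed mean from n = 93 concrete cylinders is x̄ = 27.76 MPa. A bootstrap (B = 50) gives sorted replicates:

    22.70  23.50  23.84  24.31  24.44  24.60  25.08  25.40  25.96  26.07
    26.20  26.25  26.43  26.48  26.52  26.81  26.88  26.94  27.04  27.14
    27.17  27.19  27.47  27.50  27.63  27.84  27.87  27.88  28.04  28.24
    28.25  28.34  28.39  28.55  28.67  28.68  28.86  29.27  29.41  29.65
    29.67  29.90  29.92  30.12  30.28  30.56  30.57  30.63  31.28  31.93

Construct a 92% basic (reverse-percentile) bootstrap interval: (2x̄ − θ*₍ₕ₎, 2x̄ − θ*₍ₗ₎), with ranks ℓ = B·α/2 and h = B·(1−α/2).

(24.89, 32.02)

Percentile endpoints at ranks 2 and 48: θ*₍2₎ = 23.50, θ*₍48₎ = 30.63.
Basic interval reflects these around x̄:
  lower = 2 × 27.76 − 30.63 = 24.89
  upper = 2 × 27.76 − 23.50 = 32.02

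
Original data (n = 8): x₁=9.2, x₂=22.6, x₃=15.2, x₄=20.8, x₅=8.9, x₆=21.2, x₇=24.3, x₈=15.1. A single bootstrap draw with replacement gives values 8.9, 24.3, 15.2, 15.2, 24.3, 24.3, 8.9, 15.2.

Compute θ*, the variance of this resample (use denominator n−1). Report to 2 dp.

Mean = 17.0375; sum of squared deviations = 300.7988
s² = 300.7988 / 7 = 42.9713

θ* = 42.97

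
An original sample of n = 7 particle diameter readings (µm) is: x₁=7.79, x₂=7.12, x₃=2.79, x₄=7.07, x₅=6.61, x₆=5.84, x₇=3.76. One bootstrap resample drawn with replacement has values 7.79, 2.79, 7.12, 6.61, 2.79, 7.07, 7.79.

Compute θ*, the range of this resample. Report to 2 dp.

θ* = 5.00

Range = 7.79 − 2.79 = 5.00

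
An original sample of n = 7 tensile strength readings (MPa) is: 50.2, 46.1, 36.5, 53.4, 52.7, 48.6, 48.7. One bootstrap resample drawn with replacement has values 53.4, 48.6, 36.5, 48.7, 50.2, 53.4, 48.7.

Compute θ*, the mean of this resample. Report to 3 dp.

θ* = 48.500

Mean = (53.4 + 48.6 + 36.5 + 48.7 + 50.2 + 53.4 + 48.7) / 7 = 339.50 / 7 = 48.500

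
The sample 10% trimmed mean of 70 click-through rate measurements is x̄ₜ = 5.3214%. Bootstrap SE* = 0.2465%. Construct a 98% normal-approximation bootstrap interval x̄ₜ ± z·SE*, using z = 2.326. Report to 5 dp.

(4.74804, 5.89476)

Margin = 2.326 × 0.2465 = 0.573359
Interval: 5.3214 ± 0.573359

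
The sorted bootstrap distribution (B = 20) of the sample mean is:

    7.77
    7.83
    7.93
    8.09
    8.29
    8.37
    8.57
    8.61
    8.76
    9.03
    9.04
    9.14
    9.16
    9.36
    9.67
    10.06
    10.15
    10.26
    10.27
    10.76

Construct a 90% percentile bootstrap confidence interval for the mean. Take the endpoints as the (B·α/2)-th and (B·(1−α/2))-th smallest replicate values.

(7.77, 10.27)

α = 0.10; lower rank = 20 × 0.050 = 1; upper rank = 20 × 0.950 = 19.
The 1st smallest replicate is 7.77; the 19th is 10.27.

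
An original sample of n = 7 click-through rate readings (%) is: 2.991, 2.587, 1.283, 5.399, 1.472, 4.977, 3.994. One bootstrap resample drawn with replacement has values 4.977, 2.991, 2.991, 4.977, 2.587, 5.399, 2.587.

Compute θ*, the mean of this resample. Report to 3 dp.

θ* = 3.787

Mean = (4.977 + 2.991 + 2.991 + 4.977 + 2.587 + 5.399 + 2.587) / 7 = 26.5090 / 7 = 3.787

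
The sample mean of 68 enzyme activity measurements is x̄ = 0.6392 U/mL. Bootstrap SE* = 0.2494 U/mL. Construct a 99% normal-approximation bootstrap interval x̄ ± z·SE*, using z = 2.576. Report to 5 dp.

Margin = 2.576 × 0.2494 = 0.642454
Interval: 0.6392 ± 0.642454

(-0.00325, 1.28165)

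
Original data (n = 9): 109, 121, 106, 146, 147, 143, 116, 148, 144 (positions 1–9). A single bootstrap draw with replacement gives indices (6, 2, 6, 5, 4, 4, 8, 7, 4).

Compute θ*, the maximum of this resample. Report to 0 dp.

Resample values: 143, 121, 143, 147, 146, 146, 148, 116, 146.
Maximum = 148

θ* = 148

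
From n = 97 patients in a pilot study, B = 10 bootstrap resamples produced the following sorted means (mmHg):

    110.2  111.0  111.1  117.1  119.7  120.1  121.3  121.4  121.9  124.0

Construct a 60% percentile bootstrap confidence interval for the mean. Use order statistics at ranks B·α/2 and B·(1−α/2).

(111.0, 121.4)

α = 0.40; lower rank = 10 × 0.200 = 2; upper rank = 10 × 0.800 = 8.
The 2nd smallest replicate is 111.0; the 8th is 121.4.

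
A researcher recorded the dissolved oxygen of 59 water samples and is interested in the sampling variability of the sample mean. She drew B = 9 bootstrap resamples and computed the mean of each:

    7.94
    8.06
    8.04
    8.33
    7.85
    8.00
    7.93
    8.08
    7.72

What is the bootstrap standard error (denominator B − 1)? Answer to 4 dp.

Bootstrap SE is the standard deviation of the 9 replicate means.
Mean of replicates: (7.94 + 8.06 + 8.04 + 8.33 + 7.85 + 8.00 + 7.93 + 8.08 + 7.72) / 9 = 71.95000 / 9 = 7.99444
Sum of squared deviations: (−0.05444)² + (+0.06556)² + (+0.04556)² + (+0.33556)² + (−0.14444)² + (+0.00556)² + (−0.06444)² + (+0.08556)² + (−0.27444)² = 0.22962
Variance = 0.22962 / 8 = 0.02870
SE* = √0.02870

SE* = 0.1694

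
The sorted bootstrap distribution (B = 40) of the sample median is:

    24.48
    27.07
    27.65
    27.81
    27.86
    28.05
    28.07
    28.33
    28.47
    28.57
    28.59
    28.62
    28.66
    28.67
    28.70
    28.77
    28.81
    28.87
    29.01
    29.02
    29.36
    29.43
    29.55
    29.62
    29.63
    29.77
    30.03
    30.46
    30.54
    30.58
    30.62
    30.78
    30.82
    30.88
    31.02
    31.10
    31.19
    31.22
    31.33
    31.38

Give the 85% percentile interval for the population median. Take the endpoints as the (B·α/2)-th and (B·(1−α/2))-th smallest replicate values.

α = 0.15; lower rank = 40 × 0.075 = 3; upper rank = 40 × 0.925 = 37.
The 3rd smallest replicate is 27.65; the 37th is 31.19.

(27.65, 31.19)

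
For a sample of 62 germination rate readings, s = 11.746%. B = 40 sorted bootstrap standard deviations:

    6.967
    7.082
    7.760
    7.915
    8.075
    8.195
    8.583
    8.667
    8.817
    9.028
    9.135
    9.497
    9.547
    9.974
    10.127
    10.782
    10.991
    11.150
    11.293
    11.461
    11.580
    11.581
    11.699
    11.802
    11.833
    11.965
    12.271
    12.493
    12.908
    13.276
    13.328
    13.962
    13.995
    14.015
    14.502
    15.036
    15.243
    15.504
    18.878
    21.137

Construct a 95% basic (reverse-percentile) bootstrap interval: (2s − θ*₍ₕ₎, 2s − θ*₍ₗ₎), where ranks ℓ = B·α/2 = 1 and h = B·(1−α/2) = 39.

(4.614, 16.525)

Percentile endpoints at ranks 1 and 39: θ*₍1₎ = 6.967, θ*₍39₎ = 18.878.
Basic interval reflects these around s:
  lower = 2 × 11.746 − 18.878 = 4.614
  upper = 2 × 11.746 − 6.967 = 16.525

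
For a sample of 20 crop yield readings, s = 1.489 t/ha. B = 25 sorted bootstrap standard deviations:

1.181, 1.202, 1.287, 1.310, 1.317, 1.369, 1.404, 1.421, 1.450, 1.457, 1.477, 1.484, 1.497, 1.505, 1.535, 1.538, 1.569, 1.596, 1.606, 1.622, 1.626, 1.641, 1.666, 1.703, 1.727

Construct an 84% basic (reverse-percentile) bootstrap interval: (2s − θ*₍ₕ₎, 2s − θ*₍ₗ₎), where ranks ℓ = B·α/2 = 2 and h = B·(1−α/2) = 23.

(1.312, 1.776)

Percentile endpoints at ranks 2 and 23: θ*₍2₎ = 1.202, θ*₍23₎ = 1.666.
Basic interval reflects these around s:
  lower = 2 × 1.489 − 1.666 = 1.312
  upper = 2 × 1.489 − 1.202 = 1.776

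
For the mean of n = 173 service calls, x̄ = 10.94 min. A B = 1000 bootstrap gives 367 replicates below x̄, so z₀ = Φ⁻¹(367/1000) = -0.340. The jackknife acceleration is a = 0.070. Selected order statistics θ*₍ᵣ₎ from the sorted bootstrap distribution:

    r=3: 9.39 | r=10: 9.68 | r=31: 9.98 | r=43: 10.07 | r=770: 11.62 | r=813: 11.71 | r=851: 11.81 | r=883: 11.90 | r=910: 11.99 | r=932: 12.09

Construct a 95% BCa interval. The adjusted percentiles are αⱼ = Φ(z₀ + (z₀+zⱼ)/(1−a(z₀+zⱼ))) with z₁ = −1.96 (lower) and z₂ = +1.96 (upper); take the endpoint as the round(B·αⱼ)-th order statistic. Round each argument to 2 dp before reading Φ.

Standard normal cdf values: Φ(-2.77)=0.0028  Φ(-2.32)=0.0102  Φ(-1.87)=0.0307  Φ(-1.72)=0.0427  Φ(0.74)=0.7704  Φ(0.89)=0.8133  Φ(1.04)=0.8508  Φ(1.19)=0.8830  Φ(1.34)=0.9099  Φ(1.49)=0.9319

Lower: z₀ + z₁ = -0.340 + (-1.960) = -2.300; 1 − a(z₀+z₁) = 1 − (0.070)(-2.300) = 1.1610; argument = -0.340 + (-2.300)/1.1610 = -2.3211 → -2.32.
α₁ = Φ(-2.32) = 0.0102; rank = round(1000 × 0.0102) = 10; θ*₍10₎ = 9.68.
Upper: z₀ + z₂ = 1.620; 1 − a(z₀+z₂) = 0.8866; argument = 1.4872 → 1.49; α₂ = 0.9319; rank = 932; θ*₍932₎ = 12.09.

(9.68, 12.09)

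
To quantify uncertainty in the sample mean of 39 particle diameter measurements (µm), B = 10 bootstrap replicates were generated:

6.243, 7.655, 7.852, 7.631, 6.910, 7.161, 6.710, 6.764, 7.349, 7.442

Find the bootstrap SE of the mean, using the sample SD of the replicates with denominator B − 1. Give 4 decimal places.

Bootstrap SE is the standard deviation of the 10 replicate means.
Mean of replicates: (6.243 + 7.655 + 7.852 + 7.631 + 6.910 + 7.161 + 6.710 + 6.764 + 7.349 + 7.442) / 10 = 71.71700 / 10 = 7.17170
Sum of squared deviations: (−0.92870)² + (+0.48330)² + (+0.68030)² + (+0.45930)² + (−0.26170)² + (−0.01070)² + (−0.46170)² + (−0.40770)² + (+0.17730)² + (+0.27030)² = 2.32231
Variance = 2.32231 / 9 = 0.25803
SE* = √0.25803

SE* = 0.5080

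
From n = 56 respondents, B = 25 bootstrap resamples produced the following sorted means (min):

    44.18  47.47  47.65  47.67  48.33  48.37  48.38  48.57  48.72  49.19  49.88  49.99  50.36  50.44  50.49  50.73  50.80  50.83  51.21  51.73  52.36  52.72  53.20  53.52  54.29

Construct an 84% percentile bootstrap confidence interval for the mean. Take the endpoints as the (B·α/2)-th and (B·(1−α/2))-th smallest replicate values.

(47.47, 53.20)

α = 0.16; lower rank = 25 × 0.080 = 2; upper rank = 25 × 0.920 = 23.
The 2nd smallest replicate is 47.47; the 23rd is 53.20.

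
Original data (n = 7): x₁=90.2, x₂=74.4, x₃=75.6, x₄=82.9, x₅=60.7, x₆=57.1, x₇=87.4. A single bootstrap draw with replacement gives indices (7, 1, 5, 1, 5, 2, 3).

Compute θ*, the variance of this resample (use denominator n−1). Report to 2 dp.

Resample values: 87.4, 90.2, 60.7, 90.2, 60.7, 74.4, 75.6.
Mean = 77.0286; sum of squared deviations = 996.7343
s² = 996.7343 / 6 = 166.1224

θ* = 166.12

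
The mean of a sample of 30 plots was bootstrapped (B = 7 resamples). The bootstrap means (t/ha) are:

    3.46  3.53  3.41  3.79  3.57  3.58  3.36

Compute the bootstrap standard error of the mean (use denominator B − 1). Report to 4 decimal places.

Bootstrap SE is the standard deviation of the 7 replicate means.
Mean of replicates: (3.46 + 3.53 + 3.41 + 3.79 + 3.57 + 3.58 + 3.36) / 7 = 24.70000 / 7 = 3.52857
Sum of squared deviations: (−0.06857)² + (+0.00143)² + (−0.11857)² + (+0.26143)² + (+0.04143)² + (+0.05143)² + (−0.16857)² = 0.11989
Variance = 0.11989 / 6 = 0.01998
SE* = √0.01998

SE* = 0.1414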